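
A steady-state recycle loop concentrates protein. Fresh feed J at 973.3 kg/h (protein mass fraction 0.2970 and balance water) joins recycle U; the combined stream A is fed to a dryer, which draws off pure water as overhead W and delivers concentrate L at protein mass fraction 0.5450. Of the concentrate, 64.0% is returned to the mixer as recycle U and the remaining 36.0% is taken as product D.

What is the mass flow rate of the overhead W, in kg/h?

442.9 kg/h

Overall protein balance (none leaves overhead): protein in fresh feed = protein in product, i.e. 973.3×0.297 = (1−0.640)·L·0.545.
L = 289.07/(0.545×0.360) = 1473.3 kg/h.
Recycle U = 0.640×1473.3 = 942.94 kg/h.
Combined feed A = 973.3 + 942.94 = 1916.2 kg/h.
Overhead W = A − L = 1916.2 − 1473.3 = 442.9 kg/h.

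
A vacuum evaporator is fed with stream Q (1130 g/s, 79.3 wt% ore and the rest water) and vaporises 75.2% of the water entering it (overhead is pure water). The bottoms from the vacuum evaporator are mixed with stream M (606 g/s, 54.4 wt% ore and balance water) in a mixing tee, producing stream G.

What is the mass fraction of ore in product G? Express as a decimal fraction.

0.786

Vapour removed = 0.752×0.207×1130 = 175.9 g/s; concentrate = 954.1 g/s.
ore reaching the mixer = 896.09 (from concentrate) + 606×0.544 = 1225.8 g/s.
Product flow = 954.1 + 606 = 1560.1 g/s; ore fraction = 0.786.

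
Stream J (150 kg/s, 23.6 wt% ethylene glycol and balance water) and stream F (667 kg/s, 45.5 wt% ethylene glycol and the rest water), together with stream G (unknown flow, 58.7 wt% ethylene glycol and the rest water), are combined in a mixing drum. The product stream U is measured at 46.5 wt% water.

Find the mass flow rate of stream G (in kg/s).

Let G be the unknown flow. Total out = 817 + G.
water balance: 478.12 + 0.413·G = 0.465·(817 + G)
(0.413 − 0.465)·G = 0.465×817 − 478.12 = -98.21
G = -98.21 / -0.052 = 1888.7 kg/s

1889 kg/s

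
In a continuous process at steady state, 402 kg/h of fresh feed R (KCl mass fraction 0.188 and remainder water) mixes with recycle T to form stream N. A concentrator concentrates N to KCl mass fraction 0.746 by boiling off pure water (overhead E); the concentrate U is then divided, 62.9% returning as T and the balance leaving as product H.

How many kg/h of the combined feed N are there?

573.8 kg/h

Overall KCl balance (none leaves overhead): KCl in fresh feed = KCl in product, i.e. 402×0.188 = (1−0.629)·U·0.746.
U = 75.576/(0.746×0.371) = 273.07 kg/h.
Recycle T = 0.629×273.07 = 171.76 kg/h.
Combined feed N = 402 + 171.76 = 573.76 kg/h.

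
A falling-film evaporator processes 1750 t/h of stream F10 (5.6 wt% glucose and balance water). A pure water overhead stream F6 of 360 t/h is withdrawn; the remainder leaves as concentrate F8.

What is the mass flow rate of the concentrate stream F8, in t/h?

1390 t/h

Concentrate = 1750 − 360 = 1390 t/h.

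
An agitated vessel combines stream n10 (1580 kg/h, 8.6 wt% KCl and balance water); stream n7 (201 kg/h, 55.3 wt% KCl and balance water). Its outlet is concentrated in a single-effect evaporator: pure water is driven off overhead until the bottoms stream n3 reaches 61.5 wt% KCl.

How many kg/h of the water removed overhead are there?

1379 kg/h

KCl entering = 1580×0.086 + 201×0.553 = 247.03 kg/h.
All KCl reports to n3, so n3 = 247.03/0.615 = 401.68 kg/h.
Total feed = 1781 kg/h; overhead = 1781 − 401.68 = 1379.3 kg/h.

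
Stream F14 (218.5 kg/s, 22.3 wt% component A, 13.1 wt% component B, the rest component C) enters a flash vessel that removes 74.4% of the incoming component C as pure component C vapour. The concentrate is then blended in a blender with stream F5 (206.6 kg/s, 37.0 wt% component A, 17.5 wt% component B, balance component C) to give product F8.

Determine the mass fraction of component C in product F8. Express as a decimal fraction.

0.4066

Vapour removed = 0.744×0.646×218.5 = 105.02 kg/s; concentrate = 113.48 kg/s.
component C reaching the mixer = 36.135 (from concentrate) + 206.6×0.455 = 130.14 kg/s.
Product flow = 113.48 + 206.6 = 320.08 kg/s; component C fraction = 0.4066.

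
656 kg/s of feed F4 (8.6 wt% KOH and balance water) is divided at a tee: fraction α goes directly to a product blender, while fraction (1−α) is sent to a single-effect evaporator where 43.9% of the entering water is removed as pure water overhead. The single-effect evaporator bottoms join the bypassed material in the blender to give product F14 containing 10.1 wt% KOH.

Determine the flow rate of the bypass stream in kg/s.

All 656×0.086 = 56.416 kg/s of KOH reaches F14, so F14 = 56.416/0.101 = 558.57 kg/s and vapour = 97.426 kg/s.
The evaporator receives (1−α)·656 of feed at 0.914 water and removes 0.439 of that water:
0.439×0.914×(1−α)×656 = 97.426
(1−α) = 97.426/263.22 = 0.3701;  α = 0.6299.
Bypass flow = 0.6299×656 = 413.19 kg/s.

413.2 kg/s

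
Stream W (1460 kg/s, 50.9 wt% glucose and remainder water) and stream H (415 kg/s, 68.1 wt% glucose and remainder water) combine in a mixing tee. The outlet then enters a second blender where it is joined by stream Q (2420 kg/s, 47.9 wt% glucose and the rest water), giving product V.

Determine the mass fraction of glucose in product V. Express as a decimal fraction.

0.509

Overall, product flow = 4295 kg/s.
glucose in = 1460×0.509 + 415×0.681 + 2420×0.479 = 2184.9 kg/s.
glucose fraction in V = 0.509.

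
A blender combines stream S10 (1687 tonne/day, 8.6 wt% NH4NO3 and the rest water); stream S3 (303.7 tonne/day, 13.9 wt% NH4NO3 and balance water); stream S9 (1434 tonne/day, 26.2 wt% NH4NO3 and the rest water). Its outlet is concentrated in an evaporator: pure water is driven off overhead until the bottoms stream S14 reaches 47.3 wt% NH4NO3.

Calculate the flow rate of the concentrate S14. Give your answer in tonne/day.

1190 tonne/day

NH4NO3 entering = 1687×0.086 + 303.7×0.139 + 1434×0.262 = 563 tonne/day.
All NH4NO3 reports to S14, so S14 = 563/0.473 = 1190.3 tonne/day.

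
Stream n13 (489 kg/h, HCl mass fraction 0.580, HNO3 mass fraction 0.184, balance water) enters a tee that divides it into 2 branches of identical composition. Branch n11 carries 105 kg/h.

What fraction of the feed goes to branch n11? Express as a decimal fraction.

Fraction to n11 = 105/489 = 0.2147.

0.215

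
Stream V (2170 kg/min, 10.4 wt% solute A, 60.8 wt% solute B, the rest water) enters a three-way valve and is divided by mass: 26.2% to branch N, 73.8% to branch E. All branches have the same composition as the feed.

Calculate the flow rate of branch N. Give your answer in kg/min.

Branch N flow = 0.262×2170 = 568.54 kg/min.

568.5 kg/min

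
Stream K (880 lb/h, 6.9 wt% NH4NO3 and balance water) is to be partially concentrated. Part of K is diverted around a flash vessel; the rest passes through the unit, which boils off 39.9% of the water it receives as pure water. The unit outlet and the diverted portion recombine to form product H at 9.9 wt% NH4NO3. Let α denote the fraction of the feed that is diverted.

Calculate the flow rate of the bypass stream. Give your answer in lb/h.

All 880×0.069 = 60.72 lb/h of NH4NO3 reaches H, so H = 60.72/0.099 = 613.33 lb/h and vapour = 266.67 lb/h.
The evaporator receives (1−α)·880 of feed at 0.931 water and removes 0.399 of that water:
0.399×0.931×(1−α)×880 = 266.67
(1−α) = 266.67/326.89 = 0.8158;  α = 0.1842.
Bypass flow = 0.1842×880 = 162.13 lb/h.

162.1 lb/h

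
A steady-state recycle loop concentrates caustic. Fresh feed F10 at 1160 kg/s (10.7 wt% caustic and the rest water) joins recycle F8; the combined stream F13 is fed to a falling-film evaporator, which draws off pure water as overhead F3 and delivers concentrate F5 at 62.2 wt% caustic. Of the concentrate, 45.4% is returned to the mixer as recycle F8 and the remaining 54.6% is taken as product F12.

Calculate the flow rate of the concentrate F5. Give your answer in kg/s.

365.5 kg/s

Overall caustic balance (none leaves overhead): caustic in fresh feed = caustic in product, i.e. 1160×0.107 = (1−0.454)·F5·0.622.
F5 = 124.12/(0.622×0.546) = 365.48 kg/s.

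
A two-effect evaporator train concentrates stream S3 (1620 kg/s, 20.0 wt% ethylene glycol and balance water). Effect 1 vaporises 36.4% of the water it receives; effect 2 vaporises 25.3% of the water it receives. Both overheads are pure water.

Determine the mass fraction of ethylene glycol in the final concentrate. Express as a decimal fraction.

water in feed = 1620×0.800 = 1296 kg/s.
After stage 1: water left = (1−0.364)×1296 = 824.26; stream total = 1148.3 kg/s.
After stage 2: water left = (1−0.253)×824.26 = 615.72; final concentrate = 939.72 kg/s.
ethylene glycol fraction = 324/939.72 = 0.3448.

0.3448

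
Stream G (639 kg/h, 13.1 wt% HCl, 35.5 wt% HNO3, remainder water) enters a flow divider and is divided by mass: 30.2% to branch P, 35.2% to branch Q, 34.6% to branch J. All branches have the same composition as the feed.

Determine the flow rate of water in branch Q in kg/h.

115.6 kg/h

Branch Q total = 0.352×639 = 224.93 kg/h.
water in Q = 0.514×224.93 = 115.61 kg/h.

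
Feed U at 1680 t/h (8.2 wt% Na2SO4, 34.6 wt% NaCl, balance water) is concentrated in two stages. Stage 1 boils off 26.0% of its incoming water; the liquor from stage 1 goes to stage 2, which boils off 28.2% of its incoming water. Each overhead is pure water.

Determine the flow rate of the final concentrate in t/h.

1230 t/h

water in feed = 1680×0.572 = 960.96 t/h.
After stage 1: water left = (1−0.260)×960.96 = 711.11; stream total = 1430.2 t/h.
After stage 2: water left = (1−0.282)×711.11 = 510.58; final concentrate = 1229.6 t/h.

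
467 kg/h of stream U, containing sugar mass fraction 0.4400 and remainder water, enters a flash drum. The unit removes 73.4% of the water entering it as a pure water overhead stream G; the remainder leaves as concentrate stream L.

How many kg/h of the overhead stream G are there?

192 kg/h

water entering = 467×0.560 = 261.52 kg/h; overhead removed = 0.734×261.52 = 191.96 kg/h.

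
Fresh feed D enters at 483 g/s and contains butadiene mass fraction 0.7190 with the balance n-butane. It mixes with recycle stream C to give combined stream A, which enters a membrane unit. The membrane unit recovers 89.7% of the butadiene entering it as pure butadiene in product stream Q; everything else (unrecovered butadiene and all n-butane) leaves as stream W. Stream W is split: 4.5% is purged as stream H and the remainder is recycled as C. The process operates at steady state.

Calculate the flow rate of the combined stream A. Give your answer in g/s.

3401 g/s

n-butane enters only via D and leaves only via the purge: 483×0.281 = 0.045×(n-butane in W), and the membrane unit passes all n-butane, so n-butane in A = n-butane in W = 3016.1 g/s.
butadiene in A: m_A = 483×0.719 + (1−0.045)·(1−0.897)·m_A, so m_A = 347.28/0.9016 = 385.16 g/s.
A = 385.16 + 3016.1 = 3401.2 g/s.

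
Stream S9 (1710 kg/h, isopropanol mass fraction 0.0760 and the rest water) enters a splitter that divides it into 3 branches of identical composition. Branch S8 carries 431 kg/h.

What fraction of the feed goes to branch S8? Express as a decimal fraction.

Fraction to S8 = 431/1710 = 0.2520.

0.252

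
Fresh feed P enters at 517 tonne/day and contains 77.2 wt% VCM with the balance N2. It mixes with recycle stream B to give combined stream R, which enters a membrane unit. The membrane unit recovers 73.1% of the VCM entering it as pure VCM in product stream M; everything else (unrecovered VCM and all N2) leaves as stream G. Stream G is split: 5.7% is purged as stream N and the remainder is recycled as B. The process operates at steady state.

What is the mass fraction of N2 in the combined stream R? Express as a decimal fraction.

N2 enters only via P and leaves only via the purge: 517×0.228 = 0.057×(N2 in G), and the membrane unit passes all N2, so N2 in R = N2 in G = 2068 tonne/day.
VCM in R: m_A = 517×0.772 + (1−0.057)·(1−0.731)·m_A, so m_A = 399.12/0.7463 = 534.78 tonne/day.
R = 534.78 + 2068 = 2602.8 tonne/day.
N2 fraction in R = 2068/2602.8 = 0.795.

0.795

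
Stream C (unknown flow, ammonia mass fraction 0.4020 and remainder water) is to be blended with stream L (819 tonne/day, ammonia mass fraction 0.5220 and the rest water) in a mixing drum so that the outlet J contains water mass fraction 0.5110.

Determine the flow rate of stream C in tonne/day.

Let C be the unknown flow. Total out = 819 + C.
water balance: 391.48 + 0.598·C = 0.511·(819 + C)
(0.598 − 0.511)·C = 0.511×819 − 391.48 = 27.027
C = 27.027 / 0.087 = 310.66 tonne/day

310.7 tonne/day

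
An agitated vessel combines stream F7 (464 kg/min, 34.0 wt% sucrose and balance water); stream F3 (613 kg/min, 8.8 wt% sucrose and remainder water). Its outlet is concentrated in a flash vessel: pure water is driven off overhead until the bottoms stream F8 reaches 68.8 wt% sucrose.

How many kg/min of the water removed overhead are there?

769.3 kg/min

sucrose entering = 464×0.340 + 613×0.088 = 211.7 kg/min.
All sucrose reports to F8, so F8 = 211.7/0.688 = 307.71 kg/min.
Total feed = 1077 kg/min; overhead = 1077 − 307.71 = 769.29 kg/min.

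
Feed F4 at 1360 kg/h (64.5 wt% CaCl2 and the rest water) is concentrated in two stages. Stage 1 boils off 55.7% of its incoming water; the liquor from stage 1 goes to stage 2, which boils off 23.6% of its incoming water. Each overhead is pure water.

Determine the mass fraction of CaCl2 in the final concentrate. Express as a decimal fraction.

0.8430

water in feed = 1360×0.355 = 482.8 kg/h.
After stage 1: water left = (1−0.557)×482.8 = 213.88; stream total = 1091.1 kg/h.
After stage 2: water left = (1−0.236)×213.88 = 163.4; final concentrate = 1040.6 kg/h.
CaCl2 fraction = 877.2/1040.6 = 0.8430.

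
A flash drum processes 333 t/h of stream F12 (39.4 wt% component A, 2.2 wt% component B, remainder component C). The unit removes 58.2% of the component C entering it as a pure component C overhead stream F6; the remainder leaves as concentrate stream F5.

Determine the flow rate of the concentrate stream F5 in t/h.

219.8 t/h

component C entering = 333×0.584 = 194.47 t/h; overhead removed = 0.582×194.47 = 113.18 t/h.
Concentrate = 333 − 113.18 = 219.82 t/h.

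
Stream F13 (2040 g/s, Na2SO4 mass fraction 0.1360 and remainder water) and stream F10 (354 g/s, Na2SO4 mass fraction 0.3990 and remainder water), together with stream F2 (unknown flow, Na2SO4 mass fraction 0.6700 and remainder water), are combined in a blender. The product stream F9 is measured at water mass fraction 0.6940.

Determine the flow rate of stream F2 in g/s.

862.3 g/s

Let F2 be the unknown flow. Total out = 2394 + F2.
water balance: 1975.3 + 0.330·F2 = 0.694·(2394 + F2)
(0.330 − 0.694)·F2 = 0.694×2394 − 1975.3 = -313.88
F2 = -313.88 / -0.364 = 862.3 g/s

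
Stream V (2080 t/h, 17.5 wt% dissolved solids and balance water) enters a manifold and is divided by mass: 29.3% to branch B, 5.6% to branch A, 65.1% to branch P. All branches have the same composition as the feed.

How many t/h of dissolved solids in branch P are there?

237 t/h

Branch P total = 0.651×2080 = 1354.1 t/h.
dissolved solids in P = 0.175×1354.1 = 236.96 t/h.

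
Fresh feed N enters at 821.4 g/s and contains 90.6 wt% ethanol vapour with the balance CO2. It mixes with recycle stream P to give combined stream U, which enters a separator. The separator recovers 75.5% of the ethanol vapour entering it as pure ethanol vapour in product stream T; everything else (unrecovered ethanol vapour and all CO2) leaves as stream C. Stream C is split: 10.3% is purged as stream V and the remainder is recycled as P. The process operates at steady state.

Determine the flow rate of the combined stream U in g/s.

1703 g/s

CO2 enters only via N and leaves only via the purge: 821.4×0.094 = 0.103×(CO2 in C), and the separator passes all CO2, so CO2 in U = CO2 in C = 749.63 g/s.
ethanol vapour in U: m_A = 821.4×0.906 + (1−0.103)·(1−0.755)·m_A, so m_A = 744.19/0.7802 = 953.8 g/s.
U = 953.8 + 749.63 = 1703.4 g/s.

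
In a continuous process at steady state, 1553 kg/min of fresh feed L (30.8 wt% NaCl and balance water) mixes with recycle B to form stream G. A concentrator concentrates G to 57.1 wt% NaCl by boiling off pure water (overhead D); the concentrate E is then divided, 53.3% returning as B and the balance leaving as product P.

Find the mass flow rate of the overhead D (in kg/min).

Overall NaCl balance (none leaves overhead): NaCl in fresh feed = NaCl in product, i.e. 1553×0.308 = (1−0.533)·E·0.571.
E = 478.32/(0.571×0.467) = 1793.8 kg/min.
Recycle B = 0.533×1793.8 = 956.08 kg/min.
Combined feed G = 1553 + 956.08 = 2509.1 kg/min.
Overhead D = G − E = 2509.1 − 1793.8 = 715.3 kg/min.

715.3 kg/min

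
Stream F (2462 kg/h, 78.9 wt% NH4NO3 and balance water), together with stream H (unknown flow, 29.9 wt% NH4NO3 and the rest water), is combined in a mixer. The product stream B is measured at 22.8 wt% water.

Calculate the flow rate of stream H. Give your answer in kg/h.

Let H be the unknown flow. Total out = 2462 + H.
water balance: 519.48 + 0.701·H = 0.228·(2462 + H)
(0.701 − 0.228)·H = 0.228×2462 − 519.48 = 41.854
H = 41.854 / 0.473 = 88.486 kg/h

88.49 kg/h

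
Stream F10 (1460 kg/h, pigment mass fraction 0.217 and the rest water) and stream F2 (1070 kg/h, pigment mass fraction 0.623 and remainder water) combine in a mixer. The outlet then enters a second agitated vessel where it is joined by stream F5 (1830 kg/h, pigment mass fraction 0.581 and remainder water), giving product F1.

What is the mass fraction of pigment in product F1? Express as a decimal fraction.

Overall, product flow = 4360 kg/h.
pigment in = 1460×0.217 + 1070×0.623 + 1830×0.581 = 2046.7 kg/h.
pigment fraction in F1 = 0.469.

0.469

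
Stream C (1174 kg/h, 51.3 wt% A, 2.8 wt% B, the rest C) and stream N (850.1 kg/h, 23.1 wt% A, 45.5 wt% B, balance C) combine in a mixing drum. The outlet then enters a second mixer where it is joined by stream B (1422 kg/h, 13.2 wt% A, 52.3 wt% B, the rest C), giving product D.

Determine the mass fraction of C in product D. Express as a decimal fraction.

0.3762

Overall, product flow = 3446.1 kg/h.
C in = 1174×0.459 + 850.1×0.314 + 1422×0.345 = 1296.4 kg/h.
C fraction in D = 0.3762.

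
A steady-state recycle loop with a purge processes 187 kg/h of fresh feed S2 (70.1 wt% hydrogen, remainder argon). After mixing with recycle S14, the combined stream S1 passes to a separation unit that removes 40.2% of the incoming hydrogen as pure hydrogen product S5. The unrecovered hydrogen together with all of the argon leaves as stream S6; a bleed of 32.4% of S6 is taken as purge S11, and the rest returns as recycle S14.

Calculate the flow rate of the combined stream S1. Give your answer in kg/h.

392.6 kg/h

argon enters only via S2 and leaves only via the purge: 187×0.299 = 0.324×(argon in S6), and the separation unit passes all argon, so argon in S1 = argon in S6 = 172.57 kg/h.
hydrogen in S1: m_A = 187×0.701 + (1−0.324)·(1−0.402)·m_A, so m_A = 131.09/0.5958 = 220.04 kg/h.
S1 = 220.04 + 172.57 = 392.61 kg/h.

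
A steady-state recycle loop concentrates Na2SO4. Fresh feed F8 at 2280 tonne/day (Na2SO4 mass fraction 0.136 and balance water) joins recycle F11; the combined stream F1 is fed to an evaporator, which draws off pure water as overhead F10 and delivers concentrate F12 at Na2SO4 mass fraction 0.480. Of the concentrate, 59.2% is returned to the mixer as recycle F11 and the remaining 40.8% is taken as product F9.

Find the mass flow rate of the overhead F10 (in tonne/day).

Overall Na2SO4 balance (none leaves overhead): Na2SO4 in fresh feed = Na2SO4 in product, i.e. 2280×0.136 = (1−0.592)·F12·0.480.
F12 = 310.08/(0.480×0.408) = 1583.3 tonne/day.
Recycle F11 = 0.592×1583.3 = 937.33 tonne/day.
Combined feed F1 = 2280 + 937.33 = 3217.3 tonne/day.
Overhead F10 = F1 − F12 = 3217.3 − 1583.3 = 1634 tonne/day.

1634 tonne/day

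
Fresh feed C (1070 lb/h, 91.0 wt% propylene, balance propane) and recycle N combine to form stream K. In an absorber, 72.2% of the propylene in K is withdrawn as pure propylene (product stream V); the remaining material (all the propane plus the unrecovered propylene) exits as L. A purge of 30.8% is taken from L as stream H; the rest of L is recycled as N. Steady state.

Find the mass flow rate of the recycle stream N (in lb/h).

propane enters only via C and leaves only via the purge: 1070×0.090 = 0.308×(propane in L), and the absorber passes all propane, so propane in K = propane in L = 312.66 lb/h.
propylene in K: m_A = 1070×0.910 + (1−0.308)·(1−0.722)·m_A, so m_A = 973.7/0.8076 = 1205.6 lb/h.
L = (1−0.722)×1205.6 + 312.66 = 647.83 lb/h.
Recycle N = (1−0.308)×647.83 = 448.3 lb/h.

448.3 lb/h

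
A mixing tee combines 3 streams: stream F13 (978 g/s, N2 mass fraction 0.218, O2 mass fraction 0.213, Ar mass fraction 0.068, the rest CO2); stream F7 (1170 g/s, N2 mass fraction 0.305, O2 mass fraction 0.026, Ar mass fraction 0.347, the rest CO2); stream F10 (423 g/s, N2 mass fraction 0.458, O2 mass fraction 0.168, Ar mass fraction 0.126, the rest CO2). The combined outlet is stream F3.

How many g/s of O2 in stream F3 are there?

O2 out = O2 in = 978×0.213 + 1170×0.026 + 423×0.168 = 309.8 g/s.

309.8 g/s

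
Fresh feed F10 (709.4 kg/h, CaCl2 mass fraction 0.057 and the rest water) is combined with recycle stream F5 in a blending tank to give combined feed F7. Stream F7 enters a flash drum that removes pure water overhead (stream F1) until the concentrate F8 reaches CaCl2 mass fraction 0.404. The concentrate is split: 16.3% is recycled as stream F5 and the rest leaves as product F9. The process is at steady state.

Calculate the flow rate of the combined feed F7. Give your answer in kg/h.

728.9 kg/h

Overall CaCl2 balance (none leaves overhead): CaCl2 in fresh feed = CaCl2 in product, i.e. 709.4×0.057 = (1−0.163)·F8·0.404.
F8 = 40.436/(0.404×0.837) = 119.58 kg/h.
Recycle F5 = 0.163×119.58 = 19.492 kg/h.
Combined feed F7 = 709.4 + 19.492 = 728.89 kg/h.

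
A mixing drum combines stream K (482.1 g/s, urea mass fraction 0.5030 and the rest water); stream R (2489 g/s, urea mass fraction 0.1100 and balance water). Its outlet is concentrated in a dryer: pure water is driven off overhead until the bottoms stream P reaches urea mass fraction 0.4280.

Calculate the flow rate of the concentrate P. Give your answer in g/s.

urea entering = 482.1×0.503 + 2489×0.110 = 516.29 g/s.
All urea reports to P, so P = 516.29/0.428 = 1206.3 g/s.

1206 g/s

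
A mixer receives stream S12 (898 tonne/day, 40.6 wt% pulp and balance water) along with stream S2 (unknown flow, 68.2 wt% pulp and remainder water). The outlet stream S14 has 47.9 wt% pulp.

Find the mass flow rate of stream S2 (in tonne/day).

Let S2 be the unknown flow. Total out = 898 + S2.
pulp balance: 364.59 + 0.682·S2 = 0.479·(898 + S2)
(0.682 − 0.479)·S2 = 0.479×898 − 364.59 = 65.554
S2 = 65.554 / 0.203 = 322.93 tonne/day

322.9 tonne/day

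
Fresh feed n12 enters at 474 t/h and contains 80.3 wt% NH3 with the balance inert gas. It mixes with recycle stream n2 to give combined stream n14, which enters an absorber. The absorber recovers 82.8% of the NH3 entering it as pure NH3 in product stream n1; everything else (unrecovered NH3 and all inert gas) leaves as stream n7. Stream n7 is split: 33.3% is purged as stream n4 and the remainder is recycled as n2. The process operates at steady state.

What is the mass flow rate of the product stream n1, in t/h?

NH3 in n14: m_A = 474×0.803 + (1−0.333)·(1−0.828)·m_A, so m_A = 380.62/0.8853 = 429.95 t/h.
Product n1 = 0.828×429.95 = 356 t/h.

356 t/h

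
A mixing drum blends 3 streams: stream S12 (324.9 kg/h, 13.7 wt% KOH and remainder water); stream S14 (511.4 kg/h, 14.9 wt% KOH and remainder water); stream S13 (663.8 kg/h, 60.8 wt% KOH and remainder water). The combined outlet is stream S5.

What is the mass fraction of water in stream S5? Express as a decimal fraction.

Total flow out = 324.9 + 511.4 + 663.8 = 1500.1 kg/h.
water in = 324.9×0.863 + 511.4×0.851 + 663.8×0.392 = 975.8 kg/h.
water mass fraction in S5 = 975.8/1500.1 = 0.650.

0.650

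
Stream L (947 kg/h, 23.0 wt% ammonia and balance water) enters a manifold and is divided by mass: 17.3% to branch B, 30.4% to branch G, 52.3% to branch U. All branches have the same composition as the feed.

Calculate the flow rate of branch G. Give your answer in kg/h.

287.9 kg/h

Branch G flow = 0.304×947 = 287.89 kg/h.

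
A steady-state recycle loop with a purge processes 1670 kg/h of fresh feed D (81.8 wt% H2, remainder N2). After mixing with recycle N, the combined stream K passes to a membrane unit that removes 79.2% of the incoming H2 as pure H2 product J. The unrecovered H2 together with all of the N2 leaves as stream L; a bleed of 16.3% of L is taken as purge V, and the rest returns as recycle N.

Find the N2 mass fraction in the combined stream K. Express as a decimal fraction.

0.5299

N2 enters only via D and leaves only via the purge: 1670×0.182 = 0.163×(N2 in L), and the membrane unit passes all N2, so N2 in K = N2 in L = 1864.7 kg/h.
H2 in K: m_A = 1670×0.818 + (1−0.163)·(1−0.792)·m_A, so m_A = 1366.1/0.8259 = 1654 kg/h.
K = 1654 + 1864.7 = 3518.7 kg/h.
N2 fraction in K = 1864.7/3518.7 = 0.5299.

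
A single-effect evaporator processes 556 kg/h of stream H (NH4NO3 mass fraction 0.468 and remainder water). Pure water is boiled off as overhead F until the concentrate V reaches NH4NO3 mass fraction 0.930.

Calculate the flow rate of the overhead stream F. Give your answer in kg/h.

276.2 kg/h

NH4NO3 is conserved: 556×0.468 = 260.21 kg/h all reports to the concentrate.
Concentrate = 260.21/(target fraction) = 279.79 kg/h.
Overhead = 556 − 279.79 = 276.21 kg/h.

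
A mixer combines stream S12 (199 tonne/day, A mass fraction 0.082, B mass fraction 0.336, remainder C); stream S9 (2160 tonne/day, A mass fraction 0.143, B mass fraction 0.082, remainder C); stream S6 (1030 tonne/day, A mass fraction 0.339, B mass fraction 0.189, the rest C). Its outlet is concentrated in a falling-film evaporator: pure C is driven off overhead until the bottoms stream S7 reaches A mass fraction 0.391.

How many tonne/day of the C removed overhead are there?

1664 tonne/day

A entering = 199×0.082 + 2160×0.143 + 1030×0.339 = 674.37 tonne/day.
All A reports to S7, so S7 = 674.37/0.391 = 1724.7 tonne/day.
Total feed = 3389 tonne/day; overhead = 3389 − 1724.7 = 1664.3 tonne/day.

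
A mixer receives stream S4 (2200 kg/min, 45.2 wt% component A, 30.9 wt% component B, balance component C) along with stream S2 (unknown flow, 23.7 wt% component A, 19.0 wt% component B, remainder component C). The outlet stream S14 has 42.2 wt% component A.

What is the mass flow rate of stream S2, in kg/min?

356.8 kg/min

Let S2 be the unknown flow. Total out = 2200 + S2.
component A balance: 994.4 + 0.237·S2 = 0.422·(2200 + S2)
(0.237 − 0.422)·S2 = 0.422×2200 − 994.4 = -66
S2 = -66 / -0.185 = 356.76 kg/min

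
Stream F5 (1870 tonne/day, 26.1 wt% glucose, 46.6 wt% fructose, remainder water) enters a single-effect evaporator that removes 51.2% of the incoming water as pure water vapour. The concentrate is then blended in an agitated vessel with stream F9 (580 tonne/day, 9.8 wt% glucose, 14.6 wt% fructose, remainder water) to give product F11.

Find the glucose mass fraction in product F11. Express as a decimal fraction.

0.249

Vapour removed = 0.512×0.273×1870 = 261.38 tonne/day; concentrate = 1608.6 tonne/day.
glucose reaching the mixer = 488.07 (from concentrate) + 580×0.098 = 544.91 tonne/day.
Product flow = 1608.6 + 580 = 2188.6 tonne/day; glucose fraction = 0.249.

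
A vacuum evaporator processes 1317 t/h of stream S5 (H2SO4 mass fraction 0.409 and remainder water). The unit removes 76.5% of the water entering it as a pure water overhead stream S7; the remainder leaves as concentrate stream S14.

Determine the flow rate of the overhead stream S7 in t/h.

595.4 t/h

water entering = 1317×0.591 = 778.35 t/h; overhead removed = 0.765×778.35 = 595.44 t/h.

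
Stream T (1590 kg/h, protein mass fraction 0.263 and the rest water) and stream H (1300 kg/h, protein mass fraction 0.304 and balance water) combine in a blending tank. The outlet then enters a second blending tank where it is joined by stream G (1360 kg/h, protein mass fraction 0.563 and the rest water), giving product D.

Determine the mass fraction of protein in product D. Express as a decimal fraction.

Overall, product flow = 4250 kg/h.
protein in = 1590×0.263 + 1300×0.304 + 1360×0.563 = 1579 kg/h.
protein fraction in D = 0.372.

0.372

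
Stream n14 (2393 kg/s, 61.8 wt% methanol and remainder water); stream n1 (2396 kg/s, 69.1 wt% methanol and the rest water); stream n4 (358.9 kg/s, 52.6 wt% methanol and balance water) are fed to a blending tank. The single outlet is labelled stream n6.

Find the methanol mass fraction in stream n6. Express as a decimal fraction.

0.6456

Total flow out = 2393 + 2396 + 358.9 = 5147.9 kg/s.
methanol in = 2393×0.618 + 2396×0.691 + 358.9×0.526 = 3323.3 kg/s.
methanol mass fraction in n6 = 3323.3/5147.9 = 0.6456.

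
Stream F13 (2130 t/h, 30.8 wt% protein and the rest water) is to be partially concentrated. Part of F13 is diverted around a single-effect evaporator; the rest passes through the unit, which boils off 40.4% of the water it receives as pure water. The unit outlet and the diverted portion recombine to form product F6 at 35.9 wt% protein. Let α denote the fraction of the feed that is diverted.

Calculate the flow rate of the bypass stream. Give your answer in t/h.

1048 t/h

All 2130×0.308 = 656.04 t/h of protein reaches F6, so F6 = 656.04/0.359 = 1827.4 t/h and vapour = 302.59 t/h.
The evaporator receives (1−α)·2130 of feed at 0.692 water and removes 0.404 of that water:
0.404×0.692×(1−α)×2130 = 302.59
(1−α) = 302.59/595.48 = 0.5081;  α = 0.4919.
Bypass flow = 0.4919×2130 = 1047.6 t/h.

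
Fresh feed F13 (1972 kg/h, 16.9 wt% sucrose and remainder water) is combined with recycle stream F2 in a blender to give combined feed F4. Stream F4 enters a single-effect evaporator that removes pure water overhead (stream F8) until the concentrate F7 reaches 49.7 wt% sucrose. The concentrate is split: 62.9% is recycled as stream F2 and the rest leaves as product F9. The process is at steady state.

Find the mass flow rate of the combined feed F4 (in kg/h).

Overall sucrose balance (none leaves overhead): sucrose in fresh feed = sucrose in product, i.e. 1972×0.169 = (1−0.629)·F7·0.497.
F7 = 333.27/(0.497×0.371) = 1807.4 kg/h.
Recycle F2 = 0.629×1807.4 = 1136.9 kg/h.
Combined feed F4 = 1972 + 1136.9 = 3108.9 kg/h.

3109 kg/h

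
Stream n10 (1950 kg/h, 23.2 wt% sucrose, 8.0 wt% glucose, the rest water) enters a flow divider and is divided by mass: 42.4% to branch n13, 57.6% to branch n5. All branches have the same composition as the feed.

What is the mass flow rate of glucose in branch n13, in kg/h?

Branch n13 total = 0.424×1950 = 826.8 kg/h.
glucose in n13 = 0.080×826.8 = 66.144 kg/h.

66.14 kg/h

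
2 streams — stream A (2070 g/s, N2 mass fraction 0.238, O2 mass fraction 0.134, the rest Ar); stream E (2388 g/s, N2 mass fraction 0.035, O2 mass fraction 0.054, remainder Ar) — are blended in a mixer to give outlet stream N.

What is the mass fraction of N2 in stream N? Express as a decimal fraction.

0.129

Total flow out = 2070 + 2388 = 4458 g/s.
N2 in = 2070×0.238 + 2388×0.035 = 576.24 g/s.
N2 mass fraction in N = 576.24/4458 = 0.129.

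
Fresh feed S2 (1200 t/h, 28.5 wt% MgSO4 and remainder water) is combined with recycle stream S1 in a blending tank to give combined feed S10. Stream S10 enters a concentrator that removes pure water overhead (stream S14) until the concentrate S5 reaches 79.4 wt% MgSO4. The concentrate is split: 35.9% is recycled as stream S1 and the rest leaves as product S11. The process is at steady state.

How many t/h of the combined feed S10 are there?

1441 t/h

Overall MgSO4 balance (none leaves overhead): MgSO4 in fresh feed = MgSO4 in product, i.e. 1200×0.285 = (1−0.359)·S5·0.794.
S5 = 342/(0.794×0.641) = 671.97 t/h.
Recycle S1 = 0.359×671.97 = 241.24 t/h.
Combined feed S10 = 1200 + 241.24 = 1441.2 t/h.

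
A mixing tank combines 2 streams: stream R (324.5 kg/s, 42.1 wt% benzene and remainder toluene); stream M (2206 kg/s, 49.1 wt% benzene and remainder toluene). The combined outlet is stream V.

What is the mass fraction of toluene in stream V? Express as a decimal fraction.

0.518

Total flow out = 324.5 + 2206 = 2530.5 kg/s.
toluene in = 324.5×0.579 + 2206×0.509 = 1310.7 kg/s.
toluene mass fraction in V = 1310.7/2530.5 = 0.518.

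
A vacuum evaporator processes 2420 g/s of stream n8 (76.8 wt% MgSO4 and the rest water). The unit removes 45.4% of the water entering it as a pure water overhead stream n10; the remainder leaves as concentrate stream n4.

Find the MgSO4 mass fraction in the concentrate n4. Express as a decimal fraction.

MgSO4 is not removed: 2420×0.768 = 1858.6 g/s of MgSO4 enters n4.
water entering = 2420×0.232 = 561.44 g/s; overhead removed = 0.454×561.44 = 254.89 g/s.
Concentrate = 2420 − 254.89 = 2165.1 g/s.
Mass fraction = 1858.6/2165.1 = 0.8584.

0.8584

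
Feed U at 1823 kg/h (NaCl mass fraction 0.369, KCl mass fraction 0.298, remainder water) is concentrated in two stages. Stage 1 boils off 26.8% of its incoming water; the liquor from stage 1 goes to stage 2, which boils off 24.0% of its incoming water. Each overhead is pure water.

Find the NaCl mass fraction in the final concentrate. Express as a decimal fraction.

0.433

water in feed = 1823×0.333 = 607.06 kg/h.
After stage 1: water left = (1−0.268)×607.06 = 444.37; stream total = 1660.3 kg/h.
After stage 2: water left = (1−0.240)×444.37 = 337.72; final concentrate = 1553.7 kg/h.
NaCl fraction = 672.69/1553.7 = 0.433.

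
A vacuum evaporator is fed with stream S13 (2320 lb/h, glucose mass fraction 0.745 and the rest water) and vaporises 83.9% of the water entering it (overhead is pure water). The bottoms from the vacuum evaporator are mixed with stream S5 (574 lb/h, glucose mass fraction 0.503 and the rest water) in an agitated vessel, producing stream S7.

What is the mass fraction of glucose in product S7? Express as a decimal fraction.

0.841

Vapour removed = 0.839×0.255×2320 = 496.35 lb/h; concentrate = 1823.6 lb/h.
glucose reaching the mixer = 1728.4 (from concentrate) + 574×0.503 = 2017.1 lb/h.
Product flow = 1823.6 + 574 = 2397.6 lb/h; glucose fraction = 0.841.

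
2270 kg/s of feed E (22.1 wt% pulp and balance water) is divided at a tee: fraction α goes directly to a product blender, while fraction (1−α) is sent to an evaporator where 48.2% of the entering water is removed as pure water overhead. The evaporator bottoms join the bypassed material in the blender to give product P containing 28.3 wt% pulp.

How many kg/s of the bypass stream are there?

945.5 kg/s

All 2270×0.221 = 501.67 kg/s of pulp reaches P, so P = 501.67/0.283 = 1772.7 kg/s and vapour = 497.31 kg/s.
The evaporator receives (1−α)·2270 of feed at 0.779 water and removes 0.482 of that water:
0.482×0.779×(1−α)×2270 = 497.31
(1−α) = 497.31/852.34 = 0.5835;  α = 0.4165.
Bypass flow = 0.4165×2270 = 945.52 kg/s.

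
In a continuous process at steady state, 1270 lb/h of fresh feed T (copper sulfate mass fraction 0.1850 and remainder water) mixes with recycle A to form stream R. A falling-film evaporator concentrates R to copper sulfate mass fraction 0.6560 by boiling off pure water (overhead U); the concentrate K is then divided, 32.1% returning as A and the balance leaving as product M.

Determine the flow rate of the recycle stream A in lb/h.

Overall copper sulfate balance (none leaves overhead): copper sulfate in fresh feed = copper sulfate in product, i.e. 1270×0.185 = (1−0.321)·K·0.656.
K = 234.95/(0.656×0.679) = 527.47 lb/h.
Recycle A = 0.321×527.47 = 169.32 lb/h.

169.3 lb/h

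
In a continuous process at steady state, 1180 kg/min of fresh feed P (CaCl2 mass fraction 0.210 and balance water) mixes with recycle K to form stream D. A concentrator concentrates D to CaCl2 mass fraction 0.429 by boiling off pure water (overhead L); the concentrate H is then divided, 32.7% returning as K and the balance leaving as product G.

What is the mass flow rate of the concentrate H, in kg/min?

858.3 kg/min

Overall CaCl2 balance (none leaves overhead): CaCl2 in fresh feed = CaCl2 in product, i.e. 1180×0.210 = (1−0.327)·H·0.429.
H = 247.8/(0.429×0.673) = 858.28 kg/min.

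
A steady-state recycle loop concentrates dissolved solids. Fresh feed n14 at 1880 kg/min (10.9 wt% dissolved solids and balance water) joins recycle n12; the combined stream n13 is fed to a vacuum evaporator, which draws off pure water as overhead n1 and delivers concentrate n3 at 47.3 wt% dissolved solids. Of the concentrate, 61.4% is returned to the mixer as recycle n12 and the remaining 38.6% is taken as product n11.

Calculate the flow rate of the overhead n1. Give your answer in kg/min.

1447 kg/min

Overall dissolved solids balance (none leaves overhead): dissolved solids in fresh feed = dissolved solids in product, i.e. 1880×0.109 = (1−0.614)·n3·0.473.
n3 = 204.92/(0.473×0.386) = 1122.4 kg/min.
Recycle n12 = 0.614×1122.4 = 689.13 kg/min.
Combined feed n13 = 1880 + 689.13 = 2569.1 kg/min.
Overhead n1 = n13 − n3 = 2569.1 − 1122.4 = 1446.8 kg/min.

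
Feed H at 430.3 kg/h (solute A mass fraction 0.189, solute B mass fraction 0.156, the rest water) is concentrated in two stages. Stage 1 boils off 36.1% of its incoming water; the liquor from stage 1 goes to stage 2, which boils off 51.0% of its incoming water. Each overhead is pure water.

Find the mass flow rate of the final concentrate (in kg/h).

water in feed = 430.3×0.655 = 281.85 kg/h.
After stage 1: water left = (1−0.361)×281.85 = 180.1; stream total = 328.55 kg/h.
After stage 2: water left = (1−0.510)×180.1 = 88.249; final concentrate = 236.7 kg/h.

236.7 kg/h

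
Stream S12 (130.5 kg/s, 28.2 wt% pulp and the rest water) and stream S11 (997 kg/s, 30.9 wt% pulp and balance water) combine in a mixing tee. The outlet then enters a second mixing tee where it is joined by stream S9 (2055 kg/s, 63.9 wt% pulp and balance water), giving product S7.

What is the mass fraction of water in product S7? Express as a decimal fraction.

Overall, product flow = 3182.5 kg/s.
water in = 130.5×0.718 + 997×0.691 + 2055×0.361 = 1524.5 kg/s.
water fraction in S7 = 0.4790.

0.4790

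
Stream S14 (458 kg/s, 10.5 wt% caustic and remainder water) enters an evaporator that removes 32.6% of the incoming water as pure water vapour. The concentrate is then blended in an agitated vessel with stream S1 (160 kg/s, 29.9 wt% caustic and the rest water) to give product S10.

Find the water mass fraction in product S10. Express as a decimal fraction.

Vapour removed = 0.326×0.895×458 = 133.63 kg/s; concentrate = 324.37 kg/s.
water reaching the mixer = 276.28 (from concentrate) + 160×0.701 = 388.44 kg/s.
Product flow = 324.37 + 160 = 484.37 kg/s; water fraction = 0.802.

0.802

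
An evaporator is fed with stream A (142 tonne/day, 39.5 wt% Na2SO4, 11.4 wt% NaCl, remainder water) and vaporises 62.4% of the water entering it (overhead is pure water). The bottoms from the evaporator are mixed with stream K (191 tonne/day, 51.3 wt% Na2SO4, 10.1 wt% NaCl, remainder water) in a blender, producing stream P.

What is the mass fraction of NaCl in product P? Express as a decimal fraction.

Vapour removed = 0.624×0.491×142 = 43.507 tonne/day; concentrate = 98.493 tonne/day.
NaCl reaching the mixer = 16.188 (from concentrate) + 191×0.101 = 35.479 tonne/day.
Product flow = 98.493 + 191 = 289.49 tonne/day; NaCl fraction = 0.1226.

0.1226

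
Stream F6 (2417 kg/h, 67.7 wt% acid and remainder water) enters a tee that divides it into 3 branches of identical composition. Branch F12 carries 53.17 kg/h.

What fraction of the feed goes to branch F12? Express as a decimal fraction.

Fraction to F12 = 53.17/2417 = 0.0220.

0.022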